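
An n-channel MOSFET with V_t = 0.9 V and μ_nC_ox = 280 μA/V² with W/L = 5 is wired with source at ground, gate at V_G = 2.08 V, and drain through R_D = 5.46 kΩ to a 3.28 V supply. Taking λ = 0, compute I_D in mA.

V_GS = V_G = 2.08 V, so V_ov = 2.08 − 0.9 = 1.18 V.
k_n = μ_nC_ox · (W/L) = 1.4 mA/V².
Assume saturation: I_D = ½ k_n V_ov² = 0.5 × 1.4 × 1.18² = 0.975 mA, giving V_DS = V_DD − I_D R_D = 3.28 − 0.975 × 5.46 = -2.04 V.
But -2.04 V < V_ov = 1.18 V, so the device is actually in triode.
In triode I_D = k_n[V_ov V_DS − ½ V_DS²] and I_D = (V_DD − V_DS)/R_D. Equating: 3.82 V_DS² − 10.02 V_DS + 3.28 = 0, giving V_DS = 0.383 V (the root below V_ov).
I_D = (3.28 − 0.383) / 5.46 = 0.531 mA.

I_D = 0.531 mA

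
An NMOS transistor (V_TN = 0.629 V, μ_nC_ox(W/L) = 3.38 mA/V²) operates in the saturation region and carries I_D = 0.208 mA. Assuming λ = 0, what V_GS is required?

V_GS = 0.980 V

In saturation I_D = ½ k_n (V_GS − V_TN)², so V_GS − V_TN = √(2 I_D / k_n) = √(2 × 0.208 / 3.38) = 0.351 V.
V_GS = 0.629 + 0.351 = 0.98 V.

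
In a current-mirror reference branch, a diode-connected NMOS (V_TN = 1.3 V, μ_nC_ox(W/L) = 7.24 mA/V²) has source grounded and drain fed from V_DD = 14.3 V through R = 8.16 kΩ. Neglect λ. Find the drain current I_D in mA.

With gate tied to drain, V_GS = V_DS ≥ V_GS − V_TN, so the device is in saturation.
KCL at the drain: ½ k_n (V_GS − V_TN)² = (V_DD − V_GS)/R.
Let x = V_GS − 1.3. Then 29.5 x² + x − 13 = 0, giving x = 0.647 V (positive root), so V_GS = 1.95 V.
I_D = (V_DD − V_GS)/R = (14.3 − 1.95) / 8.16 = 1.51 mA.

I_D = 1.51 mA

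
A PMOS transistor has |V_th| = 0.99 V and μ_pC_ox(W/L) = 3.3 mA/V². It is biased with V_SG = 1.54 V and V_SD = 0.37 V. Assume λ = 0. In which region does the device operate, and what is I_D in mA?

V_ov = V_SG − |V_th| = 1.54 − 0.99 = 0.55 V.
Since V_SD = 0.37 V < V_ov = 0.55 V, the device is in the triode region.
I_D = k_p [V_ov · V_SD − ½ V_SD²] = 3.3 × [0.55 × 0.37 − 0.5 × 0.37²] = 0.446 mA.

Triode; I_D = 0.446 mA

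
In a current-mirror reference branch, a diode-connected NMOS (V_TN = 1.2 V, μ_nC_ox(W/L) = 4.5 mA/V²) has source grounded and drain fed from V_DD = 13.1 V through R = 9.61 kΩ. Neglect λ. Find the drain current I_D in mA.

With gate tied to drain, V_GS = V_DS ≥ V_GS − V_TN, so the device is in saturation.
KCL at the drain: ½ k_n (V_GS − V_TN)² = (V_DD − V_GS)/R.
Let x = V_GS − 1.2. Then 21.6 x² + x − 11.9 = 0, giving x = 0.719 V (positive root), so V_GS = 1.92 V.
I_D = (V_DD − V_GS)/R = (13.1 − 1.92) / 9.61 = 1.16 mA.

I_D = 1.16 mA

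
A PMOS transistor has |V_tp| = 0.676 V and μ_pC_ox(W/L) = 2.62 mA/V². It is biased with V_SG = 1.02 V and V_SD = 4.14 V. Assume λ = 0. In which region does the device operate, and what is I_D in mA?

V_ov = V_SG − |V_tp| = 1.02 − 0.676 = 0.344 V.
Since V_SD = 4.14 V ≥ V_ov = 0.344 V, the device is in saturation.
I_D = ½ k_p V_ov² = 0.5 × 2.62 × 0.344² = 0.155 mA.

Saturation; I_D = 0.155 mA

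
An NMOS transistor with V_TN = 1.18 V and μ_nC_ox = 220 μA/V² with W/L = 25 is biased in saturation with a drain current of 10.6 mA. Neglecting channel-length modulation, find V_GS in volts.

V_GS = 3.14 V

k_n = μ_nC_ox · (W/L) = 5.5 mA/V².
In saturation I_D = ½ k_n (V_GS − V_TN)², so V_GS − V_TN = √(2 I_D / k_n) = √(2 × 10.6 / 5.5) = 1.96 V.
V_GS = 1.18 + 1.96 = 3.14 V.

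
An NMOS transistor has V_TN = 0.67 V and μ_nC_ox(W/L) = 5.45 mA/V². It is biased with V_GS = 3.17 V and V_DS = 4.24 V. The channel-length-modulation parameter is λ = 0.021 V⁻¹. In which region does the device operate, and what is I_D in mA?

V_ov = V_GS − V_TN = 3.17 − 0.67 = 2.5 V.
Since V_DS = 4.24 V ≥ V_ov = 2.5 V, the device is in saturation.
I_D = ½ k_n V_ov² (1 + λ V_DS) = 0.5 × 5.45 × 2.5² × (1 + 0.021 × 4.24) = 18.5 mA.

Saturation; I_D = 18.5 mA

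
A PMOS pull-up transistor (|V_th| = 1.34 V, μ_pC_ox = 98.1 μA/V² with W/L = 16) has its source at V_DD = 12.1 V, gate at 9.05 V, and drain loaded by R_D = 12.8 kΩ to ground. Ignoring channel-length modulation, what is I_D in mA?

I_D = 0.915 mA

V_SG = V_DD − V_G = 12.1 − 9.05 = 3.05 V, so V_ov = 3.05 − 1.34 = 1.71 V.
k_p = μ_pC_ox · (W/L) = 1.57 mA/V².
Assume saturation: I_D = ½ k_p V_ov² = 0.5 × 1.57 × 1.71² = 2.29 mA, giving V_SD = V_DD − I_D R_D = 12.1 − 2.29 × 12.8 = -17.3 V.
But -17.3 V < V_ov = 1.71 V, so the device is actually in triode.
In triode I_D = k_p[V_ov V_SD − ½ V_SD²] and I_D = (V_DD − V_SD)/R_D. Equating: 10 V_SD² − 35.36 V_SD + 12.1 = 0, giving V_SD = 0.384 V (the root below V_ov).
I_D = (12.1 − 0.384) / 12.8 = 0.915 mA.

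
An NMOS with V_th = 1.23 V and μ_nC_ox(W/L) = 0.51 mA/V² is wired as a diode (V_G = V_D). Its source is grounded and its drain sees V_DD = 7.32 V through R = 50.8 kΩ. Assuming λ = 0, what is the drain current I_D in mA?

I_D = 0.107 mA

With gate tied to drain, V_GS = V_DS ≥ V_GS − V_th, so the device is in saturation.
KCL at the drain: ½ k_n (V_GS − V_th)² = (V_DD − V_GS)/R.
Let x = V_GS − 1.23. Then 13 x² + x − 6.09 = 0, giving x = 0.648 V (positive root), so V_GS = 1.88 V.
I_D = (V_DD − V_GS)/R = (7.32 − 1.88) / 50.8 = 0.107 mA.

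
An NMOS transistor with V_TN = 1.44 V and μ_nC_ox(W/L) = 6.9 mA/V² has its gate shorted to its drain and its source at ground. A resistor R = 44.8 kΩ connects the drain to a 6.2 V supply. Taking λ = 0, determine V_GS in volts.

V_GS = 1.61 V

With gate tied to drain, V_GS = V_DS ≥ V_GS − V_TN, so the device is in saturation.
KCL at the drain: ½ k_n (V_GS − V_TN)² = (V_DD − V_GS)/R.
Let x = V_GS − 1.44. Then 155 x² + x − 4.76 = 0, giving x = 0.172 V (positive root), so V_GS = 1.61 V.
I_D = (V_DD − V_GS)/R = (6.2 − 1.61) / 44.8 = 0.102 mA.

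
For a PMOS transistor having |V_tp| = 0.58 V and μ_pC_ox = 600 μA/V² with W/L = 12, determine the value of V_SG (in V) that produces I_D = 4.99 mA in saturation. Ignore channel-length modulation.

k_p = μ_pC_ox · (W/L) = 7.2 mA/V².
In saturation I_D = ½ k_p (V_SG − |V_tp|)², so V_SG − |V_tp| = √(2 I_D / k_p) = √(2 × 4.99 / 7.2) = 1.18 V.
V_SG = 0.58 + 1.18 = 1.76 V.

V_SG = 1.76 V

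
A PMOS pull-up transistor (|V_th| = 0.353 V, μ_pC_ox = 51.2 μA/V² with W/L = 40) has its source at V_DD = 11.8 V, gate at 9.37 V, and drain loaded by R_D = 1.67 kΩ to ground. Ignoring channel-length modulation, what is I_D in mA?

V_SG = V_DD − V_G = 11.8 − 9.37 = 2.43 V, so V_ov = 2.43 − 0.353 = 2.08 V.
k_p = μ_pC_ox · (W/L) = 2.048 mA/V².
Assume saturation: I_D = ½ k_p V_ov² = 0.5 × 2.048 × 2.08² = 4.42 mA, giving V_SD = V_DD − I_D R_D = 11.8 − 4.42 × 1.67 = 4.42 V.
V_SD = 4.42 V ≥ V_ov = 2.08 V, confirming saturation.

I_D = 4.42 mA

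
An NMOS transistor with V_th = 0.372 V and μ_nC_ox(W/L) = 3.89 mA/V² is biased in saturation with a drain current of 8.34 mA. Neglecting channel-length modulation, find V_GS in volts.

In saturation I_D = ½ k_n (V_GS − V_th)², so V_GS − V_th = √(2 I_D / k_n) = √(2 × 8.34 / 3.89) = 2.07 V.
V_GS = 0.372 + 2.07 = 2.44 V.

V_GS = 2.44 V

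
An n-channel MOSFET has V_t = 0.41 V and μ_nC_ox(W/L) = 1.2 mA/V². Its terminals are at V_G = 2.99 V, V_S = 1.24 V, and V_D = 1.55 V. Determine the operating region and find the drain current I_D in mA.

V_GS = V_G − V_S = 2.99 − 1.24 = 1.75 V; V_DS = V_D − V_S = 1.55 − 1.24 = 0.31 V.
V_ov = V_GS − V_t = 1.75 − 0.41 = 1.34 V.
Since V_DS = 0.31 V < V_ov = 1.34 V, the device is in the triode region.
I_D = k_n [V_ov · V_DS − ½ V_DS²] = 1.2 × [1.34 × 0.31 − 0.5 × 0.31²] = 0.441 mA.

Triode; I_D = 0.441 mA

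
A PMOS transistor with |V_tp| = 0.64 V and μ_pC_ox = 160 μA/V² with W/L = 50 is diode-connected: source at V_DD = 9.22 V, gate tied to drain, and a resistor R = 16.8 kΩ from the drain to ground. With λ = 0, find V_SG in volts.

V_SG = 0.990 V

With gate tied to drain, V_SG = V_SD ≥ V_SG − |V_tp|, so the device is in saturation.
k_p = μ_pC_ox · (W/L) = 8 mA/V².
KCL at the drain: ½ k_p (V_SG − |V_tp|)² = (V_DD − V_SG)/R.
Let x = V_SG − 0.64. Then 67.2 x² + x − 8.58 = 0, giving x = 0.35 V (positive root), so V_SG = 0.99 V.
I_D = (V_DD − V_SG)/R = (9.22 − 0.99) / 16.8 = 0.49 mA.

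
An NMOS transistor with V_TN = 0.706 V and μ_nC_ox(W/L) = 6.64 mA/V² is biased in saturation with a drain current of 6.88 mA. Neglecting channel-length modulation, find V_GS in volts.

In saturation I_D = ½ k_n (V_GS − V_TN)², so V_GS − V_TN = √(2 I_D / k_n) = √(2 × 6.88 / 6.64) = 1.44 V.
V_GS = 0.706 + 1.44 = 2.15 V.

V_GS = 2.15 V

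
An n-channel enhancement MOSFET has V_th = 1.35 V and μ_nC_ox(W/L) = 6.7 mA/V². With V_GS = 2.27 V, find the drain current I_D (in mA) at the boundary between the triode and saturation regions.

At the boundary V_DS = V_ov = V_GS − V_th = 2.27 − 1.35 = 0.92 V.
I_D = ½ k_n V_ov² = 0.5 × 6.7 × 0.92² = 2.84 mA.

I_D = 2.84 mA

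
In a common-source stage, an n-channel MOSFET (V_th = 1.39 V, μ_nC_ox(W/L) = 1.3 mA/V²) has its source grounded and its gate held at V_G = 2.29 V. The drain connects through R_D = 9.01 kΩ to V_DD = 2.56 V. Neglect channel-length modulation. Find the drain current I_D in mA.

I_D = 0.256 mA

V_GS = V_G = 2.29 V, so V_ov = 2.29 − 1.39 = 0.9 V.
Assume saturation: I_D = ½ k_n V_ov² = 0.5 × 1.3 × 0.9² = 0.527 mA, giving V_DS = V_DD − I_D R_D = 2.56 − 0.527 × 9.01 = -2.18 V.
But -2.18 V < V_ov = 0.9 V, so the device is actually in triode.
In triode I_D = k_n[V_ov V_DS − ½ V_DS²] and I_D = (V_DD − V_DS)/R_D. Equating: 5.86 V_DS² − 11.54 V_DS + 2.56 = 0, giving V_DS = 0.255 V (the root below V_ov).
I_D = (2.56 − 0.255) / 9.01 = 0.256 mA.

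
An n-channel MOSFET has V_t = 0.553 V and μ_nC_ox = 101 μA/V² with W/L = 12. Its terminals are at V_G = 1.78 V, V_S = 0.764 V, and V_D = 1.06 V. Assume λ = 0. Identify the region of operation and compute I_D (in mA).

Triode; I_D = 0.113 mA

V_GS = V_G − V_S = 1.78 − 0.764 = 1.02 V; V_DS = V_D − V_S = 1.06 − 0.764 = 0.296 V.
k_n = μ_nC_ox · (W/L) = 1.212 mA/V².
V_ov = V_GS − V_t = 1.02 − 0.553 = 0.463 V.
Since V_DS = 0.296 V < V_ov = 0.463 V, the device is in the triode region.
I_D = k_n [V_ov · V_DS − ½ V_DS²] = 1.212 × [0.463 × 0.296 − 0.5 × 0.296²] = 0.113 mA.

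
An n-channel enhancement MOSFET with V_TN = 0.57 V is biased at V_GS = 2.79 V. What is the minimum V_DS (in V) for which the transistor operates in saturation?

V_DS,sat = 2.22 V

The boundary between triode and saturation is V_DS = V_GS − V_TN = V_ov.
V_ov = 2.79 − 0.57 = 2.22 V.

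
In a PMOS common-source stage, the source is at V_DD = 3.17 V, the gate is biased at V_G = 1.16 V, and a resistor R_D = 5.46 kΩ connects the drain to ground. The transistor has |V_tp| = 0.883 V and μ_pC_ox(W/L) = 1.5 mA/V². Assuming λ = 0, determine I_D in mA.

I_D = 0.514 mA

V_SG = V_DD − V_G = 3.17 − 1.16 = 2.01 V, so V_ov = 2.01 − 0.883 = 1.13 V.
Assume saturation: I_D = ½ k_p V_ov² = 0.5 × 1.5 × 1.13² = 0.953 mA, giving V_SD = V_DD − I_D R_D = 3.17 − 0.953 × 5.46 = -2.03 V.
But -2.03 V < V_ov = 1.13 V, so the device is actually in triode.
In triode I_D = k_p[V_ov V_SD − ½ V_SD²] and I_D = (V_DD − V_SD)/R_D. Equating: 4.09 V_SD² − 10.23 V_SD + 3.17 = 0, giving V_SD = 0.362 V (the root below V_ov).
I_D = (3.17 − 0.362) / 5.46 = 0.514 mA.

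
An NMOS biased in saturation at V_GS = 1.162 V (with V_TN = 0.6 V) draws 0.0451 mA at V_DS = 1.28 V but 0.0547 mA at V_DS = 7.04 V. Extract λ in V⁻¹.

λ = 0.0388 V⁻¹

With V_GS fixed, I_D ∝ (1 + λ V_DS) in saturation, so I_D2/I_D1 = (1 + λ V_DS2)/(1 + λ V_DS1).
0.0547/0.0451 = 1.213 = (1 + 7.04 λ)/(1 + 1.28 λ).
Solving: λ (I_D1 V_DS2 − I_D2 V_DS1) = I_D2 − I_D1, so λ = (0.0547 − 0.0451) / (0.0451 × 7.04 − 0.0547 × 1.28) = 0.0096 / 0.247 = 0.0388 V⁻¹.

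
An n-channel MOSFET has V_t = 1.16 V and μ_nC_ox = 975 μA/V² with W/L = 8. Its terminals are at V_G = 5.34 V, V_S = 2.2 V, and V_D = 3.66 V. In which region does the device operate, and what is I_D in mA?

V_GS = V_G − V_S = 5.34 − 2.2 = 3.14 V; V_DS = V_D − V_S = 3.66 − 2.2 = 1.46 V.
k_n = μ_nC_ox · (W/L) = 7.8 mA/V².
V_ov = V_GS − V_t = 3.14 − 1.16 = 1.98 V.
Since V_DS = 1.46 V < V_ov = 1.98 V, the device is in the triode region.
I_D = k_n [V_ov · V_DS − ½ V_DS²] = 7.8 × [1.98 × 1.46 − 0.5 × 1.46²] = 14.2 mA.

Triode; I_D = 14.2 mA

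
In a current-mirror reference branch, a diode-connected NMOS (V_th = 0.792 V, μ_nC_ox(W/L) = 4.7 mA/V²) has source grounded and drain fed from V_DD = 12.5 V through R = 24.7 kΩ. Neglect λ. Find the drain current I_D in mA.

I_D = 0.456 mA

With gate tied to drain, V_GS = V_DS ≥ V_GS − V_th, so the device is in saturation.
KCL at the drain: ½ k_n (V_GS − V_th)² = (V_DD − V_GS)/R.
Let x = V_GS − 0.792. Then 58 x² + x − 11.71 = 0, giving x = 0.441 V (positive root), so V_GS = 1.23 V.
I_D = (V_DD − V_GS)/R = (12.5 − 1.23) / 24.7 = 0.456 mA.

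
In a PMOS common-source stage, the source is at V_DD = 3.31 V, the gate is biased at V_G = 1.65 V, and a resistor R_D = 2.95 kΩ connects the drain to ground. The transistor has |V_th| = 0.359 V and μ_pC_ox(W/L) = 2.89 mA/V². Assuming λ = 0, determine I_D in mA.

V_SG = V_DD − V_G = 3.31 − 1.65 = 1.66 V, so V_ov = 1.66 − 0.359 = 1.3 V.
Assume saturation: I_D = ½ k_p V_ov² = 0.5 × 2.89 × 1.3² = 2.45 mA, giving V_SD = V_DD − I_D R_D = 3.31 − 2.45 × 2.95 = -3.91 V.
But -3.91 V < V_ov = 1.3 V, so the device is actually in triode.
In triode I_D = k_p[V_ov V_SD − ½ V_SD²] and I_D = (V_DD − V_SD)/R_D. Equating: 4.26 V_SD² − 12.09 V_SD + 3.31 = 0, giving V_SD = 0.307 V (the root below V_ov).
I_D = (3.31 − 0.307) / 2.95 = 1.02 mA.

I_D = 1.02 mA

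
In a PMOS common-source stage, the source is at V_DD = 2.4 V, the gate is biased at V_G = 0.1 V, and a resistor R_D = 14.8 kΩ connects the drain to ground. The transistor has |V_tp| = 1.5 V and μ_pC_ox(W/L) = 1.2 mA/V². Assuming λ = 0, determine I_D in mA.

I_D = 0.150 mA

V_SG = V_DD − V_G = 2.4 − 0.1 = 2.3 V, so V_ov = 2.3 − 1.5 = 0.8 V.
Assume saturation: I_D = ½ k_p V_ov² = 0.5 × 1.2 × 0.8² = 0.384 mA, giving V_SD = V_DD − I_D R_D = 2.4 − 0.384 × 14.8 = -3.28 V.
But -3.28 V < V_ov = 0.8 V, so the device is actually in triode.
In triode I_D = k_p[V_ov V_SD − ½ V_SD²] and I_D = (V_DD − V_SD)/R_D. Equating: 8.88 V_SD² − 15.21 V_SD + 2.4 = 0, giving V_SD = 0.176 V (the root below V_ov).
I_D = (2.4 − 0.176) / 14.8 = 0.15 mA.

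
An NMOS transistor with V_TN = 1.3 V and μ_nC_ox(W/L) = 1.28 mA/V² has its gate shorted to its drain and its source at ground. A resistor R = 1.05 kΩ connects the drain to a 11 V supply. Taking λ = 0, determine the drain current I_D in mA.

I_D = 6.26 mA

With gate tied to drain, V_GS = V_DS ≥ V_GS − V_TN, so the device is in saturation.
KCL at the drain: ½ k_n (V_GS − V_TN)² = (V_DD − V_GS)/R.
Let x = V_GS − 1.3. Then 0.672 x² + x − 9.7 = 0, giving x = 3.13 V (positive root), so V_GS = 4.43 V.
I_D = (V_DD − V_GS)/R = (11 − 4.43) / 1.05 = 6.26 mA.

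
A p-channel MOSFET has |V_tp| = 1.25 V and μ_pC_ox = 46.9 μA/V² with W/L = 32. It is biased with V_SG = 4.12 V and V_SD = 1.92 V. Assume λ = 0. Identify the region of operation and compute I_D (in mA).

Triode; I_D = 5.50 mA

k_p = μ_pC_ox · (W/L) = 1.501 mA/V².
V_ov = V_SG − |V_tp| = 4.12 − 1.25 = 2.87 V.
Since V_SD = 1.92 V < V_ov = 2.87 V, the device is in the triode region.
I_D = k_p [V_ov · V_SD − ½ V_SD²] = 1.501 × [2.87 × 1.92 − 0.5 × 1.92²] = 5.5 mA.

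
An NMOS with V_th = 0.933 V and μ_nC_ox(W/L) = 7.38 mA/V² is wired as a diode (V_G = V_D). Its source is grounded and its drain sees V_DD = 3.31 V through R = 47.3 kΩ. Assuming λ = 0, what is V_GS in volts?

With gate tied to drain, V_GS = V_DS ≥ V_GS − V_th, so the device is in saturation.
KCL at the drain: ½ k_n (V_GS − V_th)² = (V_DD − V_GS)/R.
Let x = V_GS − 0.933. Then 175 x² + x − 2.377 = 0, giving x = 0.114 V (positive root), so V_GS = 1.05 V.
I_D = (V_DD − V_GS)/R = (3.31 − 1.05) / 47.3 = 0.0478 mA.

V_GS = 1.05 V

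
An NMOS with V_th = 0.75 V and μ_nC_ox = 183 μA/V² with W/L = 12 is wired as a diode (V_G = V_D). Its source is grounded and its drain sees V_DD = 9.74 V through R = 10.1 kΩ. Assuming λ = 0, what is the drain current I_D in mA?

I_D = 0.805 mA

With gate tied to drain, V_GS = V_DS ≥ V_GS − V_th, so the device is in saturation.
k_n = μ_nC_ox · (W/L) = 2.196 mA/V².
KCL at the drain: ½ k_n (V_GS − V_th)² = (V_DD − V_GS)/R.
Let x = V_GS − 0.75. Then 11.1 x² + x − 8.99 = 0, giving x = 0.856 V (positive root), so V_GS = 1.61 V.
I_D = (V_DD − V_GS)/R = (9.74 − 1.61) / 10.1 = 0.805 mA.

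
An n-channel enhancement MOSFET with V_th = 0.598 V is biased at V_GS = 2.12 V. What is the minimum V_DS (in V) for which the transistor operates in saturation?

V_DS,sat = 1.52 V

The boundary between triode and saturation is V_DS = V_GS − V_th = V_ov.
V_ov = 2.12 − 0.598 = 1.52 V.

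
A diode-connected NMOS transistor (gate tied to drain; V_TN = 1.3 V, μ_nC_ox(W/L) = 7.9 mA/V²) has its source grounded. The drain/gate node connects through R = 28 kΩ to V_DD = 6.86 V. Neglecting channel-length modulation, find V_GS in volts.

With gate tied to drain, V_GS = V_DS ≥ V_GS − V_TN, so the device is in saturation.
KCL at the drain: ½ k_n (V_GS − V_TN)² = (V_DD − V_GS)/R.
Let x = V_GS − 1.3. Then 111 x² + x − 5.56 = 0, giving x = 0.22 V (positive root), so V_GS = 1.52 V.
I_D = (V_DD − V_GS)/R = (6.86 − 1.52) / 28 = 0.191 mA.

V_GS = 1.52 V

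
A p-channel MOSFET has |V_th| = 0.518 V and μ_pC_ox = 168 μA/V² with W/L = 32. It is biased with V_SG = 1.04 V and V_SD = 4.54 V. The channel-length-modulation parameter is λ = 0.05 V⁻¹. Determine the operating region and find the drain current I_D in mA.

Saturation; I_D = 0.899 mA

k_p = μ_pC_ox · (W/L) = 5.376 mA/V².
V_ov = V_SG − |V_th| = 1.04 − 0.518 = 0.522 V.
Since V_SD = 4.54 V ≥ V_ov = 0.522 V, the device is in saturation.
I_D = ½ k_p V_ov² (1 + λ V_SD) = 0.5 × 5.376 × 0.522² × (1 + 0.05 × 4.54) = 0.899 mA.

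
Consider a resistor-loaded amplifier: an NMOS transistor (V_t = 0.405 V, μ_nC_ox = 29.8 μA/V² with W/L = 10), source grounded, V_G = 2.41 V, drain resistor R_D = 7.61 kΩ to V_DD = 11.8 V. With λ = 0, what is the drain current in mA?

I_D = 0.599 mA

V_GS = V_G = 2.41 V, so V_ov = 2.41 − 0.405 = 2 V.
k_n = μ_nC_ox · (W/L) = 0.298 mA/V².
Assume saturation: I_D = ½ k_n V_ov² = 0.5 × 0.298 × 2² = 0.599 mA, giving V_DS = V_DD − I_D R_D = 11.8 − 0.599 × 7.61 = 7.24 V.
V_DS = 7.24 V ≥ V_ov = 2 V, confirming saturation.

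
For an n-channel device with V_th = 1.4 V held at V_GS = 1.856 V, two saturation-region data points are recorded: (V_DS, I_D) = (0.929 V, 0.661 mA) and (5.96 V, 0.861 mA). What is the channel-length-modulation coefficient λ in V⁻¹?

With V_GS fixed, I_D ∝ (1 + λ V_DS) in saturation, so I_D2/I_D1 = (1 + λ V_DS2)/(1 + λ V_DS1).
0.861/0.661 = 1.303 = (1 + 5.96 λ)/(1 + 0.929 λ).
Solving: λ (I_D1 V_DS2 − I_D2 V_DS1) = I_D2 − I_D1, so λ = (0.861 − 0.661) / (0.661 × 5.96 − 0.861 × 0.929) = 0.2 / 3.14 = 0.0637 V⁻¹.

λ = 0.0637 V⁻¹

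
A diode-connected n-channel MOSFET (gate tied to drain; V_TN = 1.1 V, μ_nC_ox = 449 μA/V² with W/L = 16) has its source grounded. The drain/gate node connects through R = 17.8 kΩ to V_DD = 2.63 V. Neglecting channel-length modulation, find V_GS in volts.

With gate tied to drain, V_GS = V_DS ≥ V_GS − V_TN, so the device is in saturation.
k_n = μ_nC_ox · (W/L) = 7.184 mA/V².
KCL at the drain: ½ k_n (V_GS − V_TN)² = (V_DD − V_GS)/R.
Let x = V_GS − 1.1. Then 63.9 x² + x − 1.53 = 0, giving x = 0.147 V (positive root), so V_GS = 1.25 V.
I_D = (V_DD − V_GS)/R = (2.63 − 1.25) / 17.8 = 0.0777 mA.

V_GS = 1.25 V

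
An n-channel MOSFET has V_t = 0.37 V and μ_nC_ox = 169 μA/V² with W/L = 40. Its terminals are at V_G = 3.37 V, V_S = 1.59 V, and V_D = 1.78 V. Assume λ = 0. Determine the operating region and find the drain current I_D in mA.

V_GS = V_G − V_S = 3.37 − 1.59 = 1.78 V; V_DS = V_D − V_S = 1.78 − 1.59 = 0.19 V.
k_n = μ_nC_ox · (W/L) = 6.76 mA/V².
V_ov = V_GS − V_t = 1.78 − 0.37 = 1.41 V.
Since V_DS = 0.19 V < V_ov = 1.41 V, the device is in the triode region.
I_D = k_n [V_ov · V_DS − ½ V_DS²] = 6.76 × [1.41 × 0.19 − 0.5 × 0.19²] = 1.69 mA.

Triode; I_D = 1.69 mA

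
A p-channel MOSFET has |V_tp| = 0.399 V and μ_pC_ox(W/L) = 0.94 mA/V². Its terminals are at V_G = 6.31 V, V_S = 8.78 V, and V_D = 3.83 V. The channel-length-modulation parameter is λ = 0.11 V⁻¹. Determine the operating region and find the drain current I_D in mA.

Saturation; I_D = 3.11 mA

V_SG = V_S − V_G = 8.78 − 6.31 = 2.47 V; V_SD = V_S − V_D = 8.78 − 3.83 = 4.95 V.
V_ov = V_SG − |V_tp| = 2.47 − 0.399 = 2.07 V.
Since V_SD = 4.95 V ≥ V_ov = 2.07 V, the device is in saturation.
I_D = ½ k_p V_ov² (1 + λ V_SD) = 0.5 × 0.94 × 2.07² × (1 + 0.11 × 4.95) = 3.11 mA.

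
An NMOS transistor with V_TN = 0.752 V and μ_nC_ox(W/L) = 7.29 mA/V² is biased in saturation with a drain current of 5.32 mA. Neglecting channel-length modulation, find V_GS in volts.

V_GS = 1.96 V

In saturation I_D = ½ k_n (V_GS − V_TN)², so V_GS − V_TN = √(2 I_D / k_n) = √(2 × 5.32 / 7.29) = 1.21 V.
V_GS = 0.752 + 1.21 = 1.96 V.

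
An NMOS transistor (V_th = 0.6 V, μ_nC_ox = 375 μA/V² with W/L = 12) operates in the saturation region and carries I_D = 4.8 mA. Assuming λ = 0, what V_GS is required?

V_GS = 2.06 V

k_n = μ_nC_ox · (W/L) = 4.5 mA/V².
In saturation I_D = ½ k_n (V_GS − V_th)², so V_GS − V_th = √(2 I_D / k_n) = √(2 × 4.8 / 4.5) = 1.46 V.
V_GS = 0.6 + 1.46 = 2.06 V.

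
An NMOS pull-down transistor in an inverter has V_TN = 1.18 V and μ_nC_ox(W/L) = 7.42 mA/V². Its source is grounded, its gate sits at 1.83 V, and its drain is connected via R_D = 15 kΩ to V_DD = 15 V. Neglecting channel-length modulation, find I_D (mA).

I_D = 0.983 mA

V_GS = V_G = 1.83 V, so V_ov = 1.83 − 1.18 = 0.65 V.
Assume saturation: I_D = ½ k_n V_ov² = 0.5 × 7.42 × 0.65² = 1.57 mA, giving V_DS = V_DD − I_D R_D = 15 − 1.57 × 15 = -8.51 V.
But -8.51 V < V_ov = 0.65 V, so the device is actually in triode.
In triode I_D = k_n[V_ov V_DS − ½ V_DS²] and I_D = (V_DD − V_DS)/R_D. Equating: 55.6 V_DS² − 73.35 V_DS + 15 = 0, giving V_DS = 0.253 V (the root below V_ov).
I_D = (15 − 0.253) / 15 = 0.983 mA.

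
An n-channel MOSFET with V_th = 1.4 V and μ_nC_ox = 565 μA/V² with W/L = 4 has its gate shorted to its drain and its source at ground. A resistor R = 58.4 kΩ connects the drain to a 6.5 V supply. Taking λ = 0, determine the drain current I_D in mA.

With gate tied to drain, V_GS = V_DS ≥ V_GS − V_th, so the device is in saturation.
k_n = μ_nC_ox · (W/L) = 2.26 mA/V².
KCL at the drain: ½ k_n (V_GS − V_th)² = (V_DD − V_GS)/R.
Let x = V_GS − 1.4. Then 66 x² + x − 5.1 = 0, giving x = 0.271 V (positive root), so V_GS = 1.67 V.
I_D = (V_DD − V_GS)/R = (6.5 − 1.67) / 58.4 = 0.0827 mA.

I_D = 0.0827 mA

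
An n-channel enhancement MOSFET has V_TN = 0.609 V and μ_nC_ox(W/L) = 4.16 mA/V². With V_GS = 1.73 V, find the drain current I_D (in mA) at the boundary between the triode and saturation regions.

I_D = 2.61 mA

At the boundary V_DS = V_ov = V_GS − V_TN = 1.73 − 0.609 = 1.12 V.
I_D = ½ k_n V_ov² = 0.5 × 4.16 × 1.12² = 2.61 mA.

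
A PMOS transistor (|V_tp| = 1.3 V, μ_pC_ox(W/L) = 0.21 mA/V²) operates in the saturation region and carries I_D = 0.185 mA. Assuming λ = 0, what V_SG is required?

In saturation I_D = ½ k_p (V_SG − |V_tp|)², so V_SG − |V_tp| = √(2 I_D / k_p) = √(2 × 0.185 / 0.21) = 1.33 V.
V_SG = 1.3 + 1.33 = 2.63 V.

V_SG = 2.63 V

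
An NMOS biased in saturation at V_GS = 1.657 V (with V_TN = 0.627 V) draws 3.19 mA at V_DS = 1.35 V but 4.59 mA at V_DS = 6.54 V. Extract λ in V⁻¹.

With V_GS fixed, I_D ∝ (1 + λ V_DS) in saturation, so I_D2/I_D1 = (1 + λ V_DS2)/(1 + λ V_DS1).
4.59/3.19 = 1.439 = (1 + 6.54 λ)/(1 + 1.35 λ).
Solving: λ (I_D1 V_DS2 − I_D2 V_DS1) = I_D2 − I_D1, so λ = (4.59 − 3.19) / (3.19 × 6.54 − 4.59 × 1.35) = 1.4 / 14.7 = 0.0955 V⁻¹.

λ = 0.0955 V⁻¹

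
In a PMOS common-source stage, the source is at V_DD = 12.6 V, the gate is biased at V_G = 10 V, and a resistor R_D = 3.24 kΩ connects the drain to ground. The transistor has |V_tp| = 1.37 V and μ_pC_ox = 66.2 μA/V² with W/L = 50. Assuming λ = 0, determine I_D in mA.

I_D = 2.50 mA

V_SG = V_DD − V_G = 12.6 − 10 = 2.6 V, so V_ov = 2.6 − 1.37 = 1.23 V.
k_p = μ_pC_ox · (W/L) = 3.31 mA/V².
Assume saturation: I_D = ½ k_p V_ov² = 0.5 × 3.31 × 1.23² = 2.5 mA, giving V_SD = V_DD − I_D R_D = 12.6 − 2.5 × 3.24 = 4.49 V.
V_SD = 4.49 V ≥ V_ov = 1.23 V, confirming saturation.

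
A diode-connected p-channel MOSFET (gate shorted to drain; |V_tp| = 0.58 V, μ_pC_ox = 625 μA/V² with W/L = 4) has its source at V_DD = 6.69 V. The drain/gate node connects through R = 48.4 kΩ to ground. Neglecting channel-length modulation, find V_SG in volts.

V_SG = 0.890 V

With gate tied to drain, V_SG = V_SD ≥ V_SG − |V_tp|, so the device is in saturation.
k_p = μ_pC_ox · (W/L) = 2.5 mA/V².
KCL at the drain: ½ k_p (V_SG − |V_tp|)² = (V_DD − V_SG)/R.
Let x = V_SG − 0.58. Then 60.5 x² + x − 6.11 = 0, giving x = 0.31 V (positive root), so V_SG = 0.89 V.
I_D = (V_DD − V_SG)/R = (6.69 − 0.89) / 48.4 = 0.12 mA.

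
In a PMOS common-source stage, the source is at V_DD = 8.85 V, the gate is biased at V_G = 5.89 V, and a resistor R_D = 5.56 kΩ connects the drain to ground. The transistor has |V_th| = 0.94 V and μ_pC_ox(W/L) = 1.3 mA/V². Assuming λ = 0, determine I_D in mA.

V_SG = V_DD − V_G = 8.85 − 5.89 = 2.96 V, so V_ov = 2.96 − 0.94 = 2.02 V.
Assume saturation: I_D = ½ k_p V_ov² = 0.5 × 1.3 × 2.02² = 2.65 mA, giving V_SD = V_DD − I_D R_D = 8.85 − 2.65 × 5.56 = -5.9 V.
But -5.9 V < V_ov = 2.02 V, so the device is actually in triode.
In triode I_D = k_p[V_ov V_SD − ½ V_SD²] and I_D = (V_DD − V_SD)/R_D. Equating: 3.61 V_SD² − 15.6 V_SD + 8.85 = 0, giving V_SD = 0.672 V (the root below V_ov).
I_D = (8.85 − 0.672) / 5.56 = 1.47 mA.

I_D = 1.47 mA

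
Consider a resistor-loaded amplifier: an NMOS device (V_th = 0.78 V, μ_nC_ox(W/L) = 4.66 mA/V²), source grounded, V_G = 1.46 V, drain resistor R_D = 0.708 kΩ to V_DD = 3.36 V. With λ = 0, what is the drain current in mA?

I_D = 1.08 mA

V_GS = V_G = 1.46 V, so V_ov = 1.46 − 0.78 = 0.68 V.
Assume saturation: I_D = ½ k_n V_ov² = 0.5 × 4.66 × 0.68² = 1.08 mA, giving V_DS = V_DD − I_D R_D = 3.36 − 1.08 × 0.708 = 2.6 V.
V_DS = 2.6 V ≥ V_ov = 0.68 V, confirming saturation.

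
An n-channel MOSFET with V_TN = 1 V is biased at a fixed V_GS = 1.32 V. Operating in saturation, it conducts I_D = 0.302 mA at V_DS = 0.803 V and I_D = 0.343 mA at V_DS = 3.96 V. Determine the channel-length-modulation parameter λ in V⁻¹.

λ = 0.0445 V⁻¹

With V_GS fixed, I_D ∝ (1 + λ V_DS) in saturation, so I_D2/I_D1 = (1 + λ V_DS2)/(1 + λ V_DS1).
0.343/0.302 = 1.136 = (1 + 3.96 λ)/(1 + 0.803 λ).
Solving: λ (I_D1 V_DS2 − I_D2 V_DS1) = I_D2 − I_D1, so λ = (0.343 − 0.302) / (0.302 × 3.96 − 0.343 × 0.803) = 0.041 / 0.92 = 0.0445 V⁻¹.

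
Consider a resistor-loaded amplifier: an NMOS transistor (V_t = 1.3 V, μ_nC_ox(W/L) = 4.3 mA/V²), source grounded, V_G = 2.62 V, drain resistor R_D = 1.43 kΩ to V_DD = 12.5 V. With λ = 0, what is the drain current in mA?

I_D = 3.75 mA

V_GS = V_G = 2.62 V, so V_ov = 2.62 − 1.3 = 1.32 V.
Assume saturation: I_D = ½ k_n V_ov² = 0.5 × 4.3 × 1.32² = 3.75 mA, giving V_DS = V_DD − I_D R_D = 12.5 − 3.75 × 1.43 = 7.14 V.
V_DS = 7.14 V ≥ V_ov = 1.32 V, confirming saturation.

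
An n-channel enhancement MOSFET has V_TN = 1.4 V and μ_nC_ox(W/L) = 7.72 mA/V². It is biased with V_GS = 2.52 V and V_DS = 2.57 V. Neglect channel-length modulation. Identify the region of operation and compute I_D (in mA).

Saturation; I_D = 4.84 mA

V_ov = V_GS − V_TN = 2.52 − 1.4 = 1.12 V.
Since V_DS = 2.57 V ≥ V_ov = 1.12 V, the device is in saturation.
I_D = ½ k_n V_ov² = 0.5 × 7.72 × 1.12² = 4.84 mA.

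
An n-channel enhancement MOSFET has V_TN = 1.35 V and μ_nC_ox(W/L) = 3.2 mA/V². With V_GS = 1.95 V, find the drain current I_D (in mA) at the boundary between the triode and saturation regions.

I_D = 0.576 mA

At the boundary V_DS = V_ov = V_GS − V_TN = 1.95 − 1.35 = 0.6 V.
I_D = ½ k_n V_ov² = 0.5 × 3.2 × 0.6² = 0.576 mA.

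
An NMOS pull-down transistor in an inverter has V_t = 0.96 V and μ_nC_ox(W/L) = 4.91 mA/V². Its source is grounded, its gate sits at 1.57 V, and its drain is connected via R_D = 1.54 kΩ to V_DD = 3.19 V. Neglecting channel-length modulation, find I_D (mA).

I_D = 0.914 mA

V_GS = V_G = 1.57 V, so V_ov = 1.57 − 0.96 = 0.61 V.
Assume saturation: I_D = ½ k_n V_ov² = 0.5 × 4.91 × 0.61² = 0.914 mA, giving V_DS = V_DD − I_D R_D = 3.19 − 0.914 × 1.54 = 1.78 V.
V_DS = 1.78 V ≥ V_ov = 0.61 V, confirming saturation.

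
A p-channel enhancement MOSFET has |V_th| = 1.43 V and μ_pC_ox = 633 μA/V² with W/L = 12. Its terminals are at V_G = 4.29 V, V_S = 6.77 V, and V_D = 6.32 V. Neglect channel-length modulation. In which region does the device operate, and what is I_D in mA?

V_SG = V_S − V_G = 6.77 − 4.29 = 2.48 V; V_SD = V_S − V_D = 6.77 − 6.32 = 0.45 V.
k_p = μ_pC_ox · (W/L) = 7.596 mA/V².
V_ov = V_SG − |V_th| = 2.48 − 1.43 = 1.05 V.
Since V_SD = 0.45 V < V_ov = 1.05 V, the device is in the triode region.
I_D = k_p [V_ov · V_SD − ½ V_SD²] = 7.596 × [1.05 × 0.45 − 0.5 × 0.45²] = 2.82 mA.

Triode; I_D = 2.82 mA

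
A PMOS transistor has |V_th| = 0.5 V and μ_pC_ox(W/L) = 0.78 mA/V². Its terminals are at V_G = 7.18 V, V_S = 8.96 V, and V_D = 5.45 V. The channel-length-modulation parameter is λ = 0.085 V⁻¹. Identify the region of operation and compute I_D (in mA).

V_SG = V_S − V_G = 8.96 − 7.18 = 1.78 V; V_SD = V_S − V_D = 8.96 − 5.45 = 3.51 V.
V_ov = V_SG − |V_th| = 1.78 − 0.5 = 1.28 V.
Since V_SD = 3.51 V ≥ V_ov = 1.28 V, the device is in saturation.
I_D = ½ k_p V_ov² (1 + λ V_SD) = 0.5 × 0.78 × 1.28² × (1 + 0.085 × 3.51) = 0.83 mA.

Saturation; I_D = 0.830 mA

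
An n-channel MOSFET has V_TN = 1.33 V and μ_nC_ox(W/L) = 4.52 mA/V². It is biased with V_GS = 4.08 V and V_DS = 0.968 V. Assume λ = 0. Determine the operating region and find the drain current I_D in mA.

V_ov = V_GS − V_TN = 4.08 − 1.33 = 2.75 V.
Since V_DS = 0.968 V < V_ov = 2.75 V, the device is in the triode region.
I_D = k_n [V_ov · V_DS − ½ V_DS²] = 4.52 × [2.75 × 0.968 − 0.5 × 0.968²] = 9.91 mA.

Triode; I_D = 9.91 mA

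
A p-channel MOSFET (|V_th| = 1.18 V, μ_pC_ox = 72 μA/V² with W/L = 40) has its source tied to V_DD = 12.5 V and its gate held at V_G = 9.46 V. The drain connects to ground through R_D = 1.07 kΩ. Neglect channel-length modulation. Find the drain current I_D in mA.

V_SG = V_DD − V_G = 12.5 − 9.46 = 3.04 V, so V_ov = 3.04 − 1.18 = 1.86 V.
k_p = μ_pC_ox · (W/L) = 2.88 mA/V².
Assume saturation: I_D = ½ k_p V_ov² = 0.5 × 2.88 × 1.86² = 4.98 mA, giving V_SD = V_DD − I_D R_D = 12.5 − 4.98 × 1.07 = 7.17 V.
V_SD = 7.17 V ≥ V_ov = 1.86 V, confirming saturation.

I_D = 4.98 mA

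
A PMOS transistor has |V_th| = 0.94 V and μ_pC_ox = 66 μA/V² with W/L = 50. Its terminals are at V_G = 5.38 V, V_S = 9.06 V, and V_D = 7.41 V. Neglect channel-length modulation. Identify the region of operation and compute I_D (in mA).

Triode; I_D = 10.4 mA

V_SG = V_S − V_G = 9.06 − 5.38 = 3.68 V; V_SD = V_S − V_D = 9.06 − 7.41 = 1.65 V.
k_p = μ_pC_ox · (W/L) = 3.3 mA/V².
V_ov = V_SG − |V_th| = 3.68 − 0.94 = 2.74 V.
Since V_SD = 1.65 V < V_ov = 2.74 V, the device is in the triode region.
I_D = k_p [V_ov · V_SD − ½ V_SD²] = 3.3 × [2.74 × 1.65 − 0.5 × 1.65²] = 10.4 mA.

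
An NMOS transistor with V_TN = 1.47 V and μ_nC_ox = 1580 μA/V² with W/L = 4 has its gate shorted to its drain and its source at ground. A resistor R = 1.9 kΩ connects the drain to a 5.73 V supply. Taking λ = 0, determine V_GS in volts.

V_GS = 2.23 V

With gate tied to drain, V_GS = V_DS ≥ V_GS − V_TN, so the device is in saturation.
k_n = μ_nC_ox · (W/L) = 6.32 mA/V².
KCL at the drain: ½ k_n (V_GS − V_TN)² = (V_DD − V_GS)/R.
Let x = V_GS − 1.47. Then 6 x² + x − 4.26 = 0, giving x = 0.763 V (positive root), so V_GS = 2.23 V.
I_D = (V_DD − V_GS)/R = (5.73 − 2.23) / 1.9 = 1.84 mA.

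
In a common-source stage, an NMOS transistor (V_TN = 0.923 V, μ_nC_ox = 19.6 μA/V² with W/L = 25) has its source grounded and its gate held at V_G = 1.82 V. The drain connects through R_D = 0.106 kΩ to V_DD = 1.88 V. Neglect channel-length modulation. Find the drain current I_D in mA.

I_D = 0.197 mA

V_GS = V_G = 1.82 V, so V_ov = 1.82 − 0.923 = 0.897 V.
k_n = μ_nC_ox · (W/L) = 0.49 mA/V².
Assume saturation: I_D = ½ k_n V_ov² = 0.5 × 0.49 × 0.897² = 0.197 mA, giving V_DS = V_DD − I_D R_D = 1.88 − 0.197 × 0.106 = 1.86 V.
V_DS = 1.86 V ≥ V_ov = 0.897 V, confirming saturation.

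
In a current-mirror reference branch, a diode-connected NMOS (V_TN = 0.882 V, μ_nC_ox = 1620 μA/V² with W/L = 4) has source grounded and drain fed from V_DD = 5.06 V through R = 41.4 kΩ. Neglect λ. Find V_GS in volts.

With gate tied to drain, V_GS = V_DS ≥ V_GS − V_TN, so the device is in saturation.
k_n = μ_nC_ox · (W/L) = 6.48 mA/V².
KCL at the drain: ½ k_n (V_GS − V_TN)² = (V_DD − V_GS)/R.
Let x = V_GS − 0.882. Then 134 x² + x − 4.178 = 0, giving x = 0.173 V (positive root), so V_GS = 1.05 V.
I_D = (V_DD − V_GS)/R = (5.06 − 1.05) / 41.4 = 0.0967 mA.

V_GS = 1.05 V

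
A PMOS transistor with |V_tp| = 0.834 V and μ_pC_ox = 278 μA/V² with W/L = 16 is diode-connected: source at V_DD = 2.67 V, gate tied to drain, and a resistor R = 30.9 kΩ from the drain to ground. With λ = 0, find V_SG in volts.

V_SG = 0.990 V

With gate tied to drain, V_SG = V_SD ≥ V_SG − |V_tp|, so the device is in saturation.
k_p = μ_pC_ox · (W/L) = 4.448 mA/V².
KCL at the drain: ½ k_p (V_SG − |V_tp|)² = (V_DD − V_SG)/R.
Let x = V_SG − 0.834. Then 68.7 x² + x − 1.836 = 0, giving x = 0.156 V (positive root), so V_SG = 0.99 V.
I_D = (V_DD − V_SG)/R = (2.67 − 0.99) / 30.9 = 0.0544 mA.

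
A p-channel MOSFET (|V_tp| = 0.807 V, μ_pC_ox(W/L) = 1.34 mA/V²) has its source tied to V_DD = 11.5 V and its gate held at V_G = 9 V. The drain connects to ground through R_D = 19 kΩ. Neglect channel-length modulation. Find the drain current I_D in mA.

V_SG = V_DD − V_G = 11.5 − 9 = 2.5 V, so V_ov = 2.5 − 0.807 = 1.69 V.
Assume saturation: I_D = ½ k_p V_ov² = 0.5 × 1.34 × 1.69² = 1.92 mA, giving V_SD = V_DD − I_D R_D = 11.5 − 1.92 × 19 = -25 V.
But -25 V < V_ov = 1.69 V, so the device is actually in triode.
In triode I_D = k_p[V_ov V_SD − ½ V_SD²] and I_D = (V_DD − V_SD)/R_D. Equating: 12.7 V_SD² − 44.1 V_SD + 11.5 = 0, giving V_SD = 0.284 V (the root below V_ov).
I_D = (11.5 − 0.284) / 19 = 0.59 mA.

I_D = 0.590 mA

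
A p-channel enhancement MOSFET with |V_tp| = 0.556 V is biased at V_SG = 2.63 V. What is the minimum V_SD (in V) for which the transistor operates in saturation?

V_SD,sat = 2.07 V

The boundary between triode and saturation is V_SD = V_SG − |V_tp| = V_ov.
V_ov = 2.63 − 0.556 = 2.07 V.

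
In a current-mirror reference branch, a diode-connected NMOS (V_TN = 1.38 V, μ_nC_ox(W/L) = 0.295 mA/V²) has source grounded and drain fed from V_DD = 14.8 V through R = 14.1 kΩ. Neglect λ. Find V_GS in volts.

V_GS = 3.69 V

With gate tied to drain, V_GS = V_DS ≥ V_GS − V_TN, so the device is in saturation.
KCL at the drain: ½ k_n (V_GS − V_TN)² = (V_DD − V_GS)/R.
Let x = V_GS − 1.38. Then 2.08 x² + x − 13.42 = 0, giving x = 2.31 V (positive root), so V_GS = 3.69 V.
I_D = (V_DD − V_GS)/R = (14.8 − 3.69) / 14.1 = 0.788 mA.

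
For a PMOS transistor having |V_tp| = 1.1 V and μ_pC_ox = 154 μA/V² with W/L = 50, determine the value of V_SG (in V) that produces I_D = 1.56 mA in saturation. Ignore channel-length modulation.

V_SG = 1.74 V

k_p = μ_pC_ox · (W/L) = 7.7 mA/V².
In saturation I_D = ½ k_p (V_SG − |V_tp|)², so V_SG − |V_tp| = √(2 I_D / k_p) = √(2 × 1.56 / 7.7) = 0.637 V.
V_SG = 1.1 + 0.637 = 1.74 V.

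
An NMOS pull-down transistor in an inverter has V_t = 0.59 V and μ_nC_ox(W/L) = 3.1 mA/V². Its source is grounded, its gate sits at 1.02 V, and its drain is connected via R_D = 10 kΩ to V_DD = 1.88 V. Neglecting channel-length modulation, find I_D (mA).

V_GS = V_G = 1.02 V, so V_ov = 1.02 − 0.59 = 0.43 V.
Assume saturation: I_D = ½ k_n V_ov² = 0.5 × 3.1 × 0.43² = 0.287 mA, giving V_DS = V_DD − I_D R_D = 1.88 − 0.287 × 10 = -0.986 V.
But -0.986 V < V_ov = 0.43 V, so the device is actually in triode.
In triode I_D = k_n[V_ov V_DS − ½ V_DS²] and I_D = (V_DD − V_DS)/R_D. Equating: 15.5 V_DS² − 14.33 V_DS + 1.88 = 0, giving V_DS = 0.158 V (the root below V_ov).
I_D = (1.88 − 0.158) / 10 = 0.172 mA.

I_D = 0.172 mA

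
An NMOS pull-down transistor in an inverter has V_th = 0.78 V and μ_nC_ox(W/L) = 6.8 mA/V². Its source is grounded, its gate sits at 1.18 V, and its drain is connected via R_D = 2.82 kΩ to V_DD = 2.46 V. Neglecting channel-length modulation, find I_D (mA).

V_GS = V_G = 1.18 V, so V_ov = 1.18 − 0.78 = 0.4 V.
Assume saturation: I_D = ½ k_n V_ov² = 0.5 × 6.8 × 0.4² = 0.544 mA, giving V_DS = V_DD − I_D R_D = 2.46 − 0.544 × 2.82 = 0.926 V.
V_DS = 0.926 V ≥ V_ov = 0.4 V, confirming saturation.

I_D = 0.544 mA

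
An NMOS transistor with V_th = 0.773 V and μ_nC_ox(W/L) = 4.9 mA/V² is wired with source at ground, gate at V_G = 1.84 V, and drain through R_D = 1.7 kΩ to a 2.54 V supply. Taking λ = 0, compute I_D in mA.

I_D = 1.32 mA

V_GS = V_G = 1.84 V, so V_ov = 1.84 − 0.773 = 1.07 V.
Assume saturation: I_D = ½ k_n V_ov² = 0.5 × 4.9 × 1.07² = 2.79 mA, giving V_DS = V_DD − I_D R_D = 2.54 − 2.79 × 1.7 = -2.2 V.
But -2.2 V < V_ov = 1.07 V, so the device is actually in triode.
In triode I_D = k_n[V_ov V_DS − ½ V_DS²] and I_D = (V_DD − V_DS)/R_D. Equating: 4.17 V_DS² − 9.888 V_DS + 2.54 = 0, giving V_DS = 0.293 V (the root below V_ov).
I_D = (2.54 − 0.293) / 1.7 = 1.32 mA.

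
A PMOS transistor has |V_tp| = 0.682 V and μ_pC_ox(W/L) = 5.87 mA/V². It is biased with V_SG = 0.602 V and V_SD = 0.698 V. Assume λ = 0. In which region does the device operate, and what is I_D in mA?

Cutoff; I_D = 0 mA

V_SG = 0.602 V < |V_tp| = 0.682 V, so the transistor is in cutoff.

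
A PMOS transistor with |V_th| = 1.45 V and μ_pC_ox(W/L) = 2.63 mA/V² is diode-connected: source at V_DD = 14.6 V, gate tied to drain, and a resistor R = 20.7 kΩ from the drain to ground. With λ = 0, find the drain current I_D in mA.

I_D = 0.603 mA

With gate tied to drain, V_SG = V_SD ≥ V_SG − |V_th|, so the device is in saturation.
KCL at the drain: ½ k_p (V_SG − |V_th|)² = (V_DD − V_SG)/R.
Let x = V_SG − 1.45. Then 27.2 x² + x − 13.15 = 0, giving x = 0.677 V (positive root), so V_SG = 2.13 V.
I_D = (V_DD − V_SG)/R = (14.6 − 2.13) / 20.7 = 0.603 mA.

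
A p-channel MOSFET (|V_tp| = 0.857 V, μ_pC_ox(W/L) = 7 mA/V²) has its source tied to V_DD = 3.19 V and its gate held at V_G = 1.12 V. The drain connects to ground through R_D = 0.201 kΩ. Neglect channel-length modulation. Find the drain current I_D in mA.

V_SG = V_DD − V_G = 3.19 − 1.12 = 2.07 V, so V_ov = 2.07 − 0.857 = 1.21 V.
Assume saturation: I_D = ½ k_p V_ov² = 0.5 × 7 × 1.21² = 5.15 mA, giving V_SD = V_DD − I_D R_D = 3.19 − 5.15 × 0.201 = 2.15 V.
V_SD = 2.15 V ≥ V_ov = 1.21 V, confirming saturation.

I_D = 5.15 mA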